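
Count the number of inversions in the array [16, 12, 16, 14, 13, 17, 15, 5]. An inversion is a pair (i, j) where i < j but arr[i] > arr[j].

Finding inversions in [16, 12, 16, 14, 13, 17, 15, 5]:

(0, 1): arr[0]=16 > arr[1]=12
(0, 3): arr[0]=16 > arr[3]=14
(0, 4): arr[0]=16 > arr[4]=13
(0, 6): arr[0]=16 > arr[6]=15
(0, 7): arr[0]=16 > arr[7]=5
(1, 7): arr[1]=12 > arr[7]=5
(2, 3): arr[2]=16 > arr[3]=14
(2, 4): arr[2]=16 > arr[4]=13
(2, 6): arr[2]=16 > arr[6]=15
(2, 7): arr[2]=16 > arr[7]=5
(3, 4): arr[3]=14 > arr[4]=13
(3, 7): arr[3]=14 > arr[7]=5
(4, 7): arr[4]=13 > arr[7]=5
(5, 6): arr[5]=17 > arr[6]=15
(5, 7): arr[5]=17 > arr[7]=5
(6, 7): arr[6]=15 > arr[7]=5

Total inversions: 16

The array has 16 inversion(s): (0,1), (0,3), (0,4), (0,6), (0,7), (1,7), (2,3), (2,4), (2,6), (2,7), (3,4), (3,7), (4,7), (5,6), (5,7), (6,7). Each pair (i,j) satisfies i < j and arr[i] > arr[j].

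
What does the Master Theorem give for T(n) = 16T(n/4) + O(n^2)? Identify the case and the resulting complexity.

Master Theorem for T(n) = 16T(n/4) + O(n^2):

a = 16, b = 4, c = 2
log_b(a) = log_4(16) = 2.0000

Case 2: c = 2 = log_4(16) = 2.0000
T(n) = O(n^2 log n) = O(n^2 log n)

For T(n) = 16T(n/4) + O(n^2): log_4(16) = 2.0000. This is Case 2 of the Master Theorem (c = log_b(a), equal work at all levels), giving O(n^2 log n).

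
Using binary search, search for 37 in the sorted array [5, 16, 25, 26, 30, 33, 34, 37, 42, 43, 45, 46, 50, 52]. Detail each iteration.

Binary search for 37 in [5, 16, 25, 26, 30, 33, 34, 37, 42, 43, 45, 46, 50, 52]:

lo=0, hi=13, mid=6, arr[mid]=34 -> 34 < 37, search right half
lo=7, hi=13, mid=10, arr[mid]=45 -> 45 > 37, search left half
lo=7, hi=9, mid=8, arr[mid]=42 -> 42 > 37, search left half
lo=7, hi=7, mid=7, arr[mid]=37 -> Found target at index 7!

Binary search finds 37 at index 7 after 4 comparisons. The search repeatedly halves the search space by comparing with the middle element.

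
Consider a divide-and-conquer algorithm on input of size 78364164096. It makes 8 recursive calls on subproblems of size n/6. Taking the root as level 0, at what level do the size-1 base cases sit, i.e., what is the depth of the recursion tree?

For divide and conquer with division factor 6:

Problem sizes at each level:
Level 0: 78364164096
Level 1: 13060694016
Level 2: 2176782336
Level 3: 362797056
Level 4: 60466176
Level 5: 10077696
Level 6: 1679616
Level 7: 279936
Level 8: 46656
Level 9: 7776
Level 10: 1296
Level 11: 216
Level 12: 36
Level 13: 6
Level 14: 1

The root is level 0 and the size-1 base case is level 14 (the tree spans levels 0 through 14, i.e. 15 levels counting the root), so the depth is the number of divisions: log_6(78364164096) = 14

The recursion tree depth is log_6(78364164096) = 14. At each level, the problem size is divided by 6, so it takes 14 divisions to reduce to a base case of size 1. The algorithm makes 8 recursive calls at each level.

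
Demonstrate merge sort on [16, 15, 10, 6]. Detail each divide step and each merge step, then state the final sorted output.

Merge sort trace:

Split: [16, 15, 10, 6] -> [16, 15] and [10, 6]
  Split: [16, 15] -> [16] and [15]
  Merge: [16] + [15] -> [15, 16]
  Split: [10, 6] -> [10] and [6]
  Merge: [10] + [6] -> [6, 10]
Merge: [15, 16] + [6, 10] -> [6, 10, 15, 16]

Final sorted array: [6, 10, 15, 16]

The merge sort proceeds by recursively splitting the array and merging sorted halves.
After all merges, the sorted array is [6, 10, 15, 16].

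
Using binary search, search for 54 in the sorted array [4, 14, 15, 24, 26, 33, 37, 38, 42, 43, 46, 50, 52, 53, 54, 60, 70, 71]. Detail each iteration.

Binary search for 54 in [4, 14, 15, 24, 26, 33, 37, 38, 42, 43, 46, 50, 52, 53, 54, 60, 70, 71]:

lo=0, hi=17, mid=8, arr[mid]=42 -> 42 < 54, search right half
lo=9, hi=17, mid=13, arr[mid]=53 -> 53 < 54, search right half
lo=14, hi=17, mid=15, arr[mid]=60 -> 60 > 54, search left half
lo=14, hi=14, mid=14, arr[mid]=54 -> Found target at index 14!

Binary search finds 54 at index 14 after 4 comparisons. The search repeatedly halves the search space by comparing with the middle element.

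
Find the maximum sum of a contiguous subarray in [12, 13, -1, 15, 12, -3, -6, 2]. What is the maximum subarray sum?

Using Kadane's algorithm on [12, 13, -1, 15, 12, -3, -6, 2]:

Scanning through the array:
Position 1 (value 13): max_ending_here = 25, max_so_far = 25
Position 2 (value -1): max_ending_here = 24, max_so_far = 25
Position 3 (value 15): max_ending_here = 39, max_so_far = 39
Position 4 (value 12): max_ending_here = 51, max_so_far = 51
Position 5 (value -3): max_ending_here = 48, max_so_far = 51
Position 6 (value -6): max_ending_here = 42, max_so_far = 51
Position 7 (value 2): max_ending_here = 44, max_so_far = 51

Maximum subarray: [12, 13, -1, 15, 12]
Maximum sum: 51

The maximum subarray is [12, 13, -1, 15, 12] with sum 51. This subarray runs from index 0 to index 4.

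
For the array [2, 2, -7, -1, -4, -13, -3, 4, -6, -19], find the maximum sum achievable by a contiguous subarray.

Using Kadane's algorithm on [2, 2, -7, -1, -4, -13, -3, 4, -6, -19]:

Scanning through the array:
Position 1 (value 2): max_ending_here = 4, max_so_far = 4
Position 2 (value -7): max_ending_here = -3, max_so_far = 4
Position 3 (value -1): max_ending_here = -1, max_so_far = 4
Position 4 (value -4): max_ending_here = -4, max_so_far = 4
Position 5 (value -13): max_ending_here = -13, max_so_far = 4
Position 6 (value -3): max_ending_here = -3, max_so_far = 4
Position 7 (value 4): max_ending_here = 4, max_so_far = 4
Position 8 (value -6): max_ending_here = -2, max_so_far = 4
Position 9 (value -19): max_ending_here = -19, max_so_far = 4

Maximum subarray: [2, 2]
Maximum sum: 4

The maximum subarray is [2, 2] with sum 4. This subarray runs from index 0 to index 1.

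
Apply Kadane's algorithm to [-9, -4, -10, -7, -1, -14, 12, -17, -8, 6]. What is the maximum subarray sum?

Using Kadane's algorithm on [-9, -4, -10, -7, -1, -14, 12, -17, -8, 6]:

Scanning through the array:
Position 1 (value -4): max_ending_here = -4, max_so_far = -4
Position 2 (value -10): max_ending_here = -10, max_so_far = -4
Position 3 (value -7): max_ending_here = -7, max_so_far = -4
Position 4 (value -1): max_ending_here = -1, max_so_far = -1
Position 5 (value -14): max_ending_here = -14, max_so_far = -1
Position 6 (value 12): max_ending_here = 12, max_so_far = 12
Position 7 (value -17): max_ending_here = -5, max_so_far = 12
Position 8 (value -8): max_ending_here = -8, max_so_far = 12
Position 9 (value 6): max_ending_here = 6, max_so_far = 12

Maximum subarray: [12]
Maximum sum: 12

The maximum subarray is [12] with sum 12. This subarray runs from index 6 to index 6.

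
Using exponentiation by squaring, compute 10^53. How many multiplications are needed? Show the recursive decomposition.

Computing 10^53 by squaring (build up from 10^1; each line after the first costs one multiplication):

10^1 = 10
10^2 = (10^1)^2 = 10^2 = 100
10^3 = 10 * 10^2 = 10 * 100 = 1000
10^6 = (10^3)^2 = 1000^2 = 1000000
10^12 = (10^6)^2 = 1000000^2 = 1000000000000
10^13 = 10 * 10^12 = 10 * 1000000000000 = 10000000000000
10^26 = (10^13)^2 = 10000000000000^2 = 100000000000000000000000000
10^52 = (10^26)^2 = 100000000000000000000000000^2 = 10000000000000000000000000000000000000000000000000000
10^53 = 10 * 10^52 = 10 * 10000000000000000000000000000000000000000000000000000 = 100000000000000000000000000000000000000000000000000000

Result: 100000000000000000000000000000000000000000000000000000
Multiplications needed: 8 (8 lines after 10^1)

10^53 = 100000000000000000000000000000000000000000000000000000. Using exponentiation by squaring, this requires 8 multiplications. The key idea: if the exponent is even, square the half-power; if odd, multiply by the base once.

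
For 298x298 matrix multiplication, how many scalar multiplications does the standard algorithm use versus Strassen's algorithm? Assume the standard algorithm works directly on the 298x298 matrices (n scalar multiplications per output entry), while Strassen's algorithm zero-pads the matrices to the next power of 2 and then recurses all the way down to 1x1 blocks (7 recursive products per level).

Matrix multiplication for 298x298 matrices:

Strassen's algorithm requires power-of-2 dimensions. Pad 298x298 to 512x512 (next power of 2).

Standard algorithm: 298^3 = 26463592 multiplications
Strassen's algorithm: 7^(log2(512)) = 7^9 = 40353607 multiplications
Difference: 26463592 - 40353607 = -13890015 (Strassen uses MORE here due to padding overhead — for small or just-over-power-of-2 n, padding can outweigh the per-level savings)

Standard: 26463592 multiplications (298^3). Strassen: 40353607 multiplications (7^9, after padding to 512x512). Strassen reduces 8 recursive multiplications to 7 at each level.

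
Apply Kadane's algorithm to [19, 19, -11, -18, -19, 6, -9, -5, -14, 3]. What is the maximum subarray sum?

Using Kadane's algorithm on [19, 19, -11, -18, -19, 6, -9, -5, -14, 3]:

Scanning through the array:
Position 1 (value 19): max_ending_here = 38, max_so_far = 38
Position 2 (value -11): max_ending_here = 27, max_so_far = 38
Position 3 (value -18): max_ending_here = 9, max_so_far = 38
Position 4 (value -19): max_ending_here = -10, max_so_far = 38
Position 5 (value 6): max_ending_here = 6, max_so_far = 38
Position 6 (value -9): max_ending_here = -3, max_so_far = 38
Position 7 (value -5): max_ending_here = -5, max_so_far = 38
Position 8 (value -14): max_ending_here = -14, max_so_far = 38
Position 9 (value 3): max_ending_here = 3, max_so_far = 38

Maximum subarray: [19, 19]
Maximum sum: 38

The maximum subarray is [19, 19] with sum 38. This subarray runs from index 0 to index 1.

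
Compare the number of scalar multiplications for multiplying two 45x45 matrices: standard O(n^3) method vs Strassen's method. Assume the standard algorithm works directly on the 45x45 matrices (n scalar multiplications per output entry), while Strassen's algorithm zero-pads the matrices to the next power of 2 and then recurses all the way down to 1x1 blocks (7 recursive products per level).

Matrix multiplication for 45x45 matrices:

Strassen's algorithm requires power-of-2 dimensions. Pad 45x45 to 64x64 (next power of 2).

Standard algorithm: 45^3 = 91125 multiplications
Strassen's algorithm: 7^(log2(64)) = 7^6 = 117649 multiplications
Difference: 91125 - 117649 = -26524 (Strassen uses MORE here due to padding overhead — for small or just-over-power-of-2 n, padding can outweigh the per-level savings)

Standard: 91125 multiplications (45^3). Strassen: 117649 multiplications (7^6, after padding to 64x64). Strassen reduces 8 recursive multiplications to 7 at each level.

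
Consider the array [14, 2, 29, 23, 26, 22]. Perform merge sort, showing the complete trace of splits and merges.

Merge sort trace:

Split: [14, 2, 29, 23, 26, 22] -> [14, 2, 29] and [23, 26, 22]
  Split: [14, 2, 29] -> [14] and [2, 29]
    Split: [2, 29] -> [2] and [29]
    Merge: [2] + [29] -> [2, 29]
  Merge: [14] + [2, 29] -> [2, 14, 29]
  Split: [23, 26, 22] -> [23] and [26, 22]
    Split: [26, 22] -> [26] and [22]
    Merge: [26] + [22] -> [22, 26]
  Merge: [23] + [22, 26] -> [22, 23, 26]
Merge: [2, 14, 29] + [22, 23, 26] -> [2, 14, 22, 23, 26, 29]

Final sorted array: [2, 14, 22, 23, 26, 29]

The merge sort proceeds by recursively splitting the array and merging sorted halves.
After all merges, the sorted array is [2, 14, 22, 23, 26, 29].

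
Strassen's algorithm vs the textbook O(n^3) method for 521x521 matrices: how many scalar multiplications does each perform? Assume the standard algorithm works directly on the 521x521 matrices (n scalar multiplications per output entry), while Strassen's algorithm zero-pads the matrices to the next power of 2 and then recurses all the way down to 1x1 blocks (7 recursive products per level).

Matrix multiplication for 521x521 matrices:

Strassen's algorithm requires power-of-2 dimensions. Pad 521x521 to 1024x1024 (next power of 2).

Standard algorithm: 521^3 = 141420761 multiplications
Strassen's algorithm: 7^(log2(1024)) = 7^10 = 282475249 multiplications
Difference: 141420761 - 282475249 = -141054488 (Strassen uses MORE here due to padding overhead — for small or just-over-power-of-2 n, padding can outweigh the per-level savings)

Standard: 141420761 multiplications (521^3). Strassen: 282475249 multiplications (7^10, after padding to 1024x1024). Strassen reduces 8 recursive multiplications to 7 at each level.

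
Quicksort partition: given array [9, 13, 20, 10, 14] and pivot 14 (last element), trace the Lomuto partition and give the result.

Lomuto partition with pivot = 14:

Initial array: [9, 13, 20, 10, 14]

arr[0]=9 <= 14: swap with position 0, array becomes [9, 13, 20, 10, 14]
arr[1]=13 <= 14: swap with position 1, array becomes [9, 13, 20, 10, 14]
arr[2]=20 > 14: no swap
arr[3]=10 <= 14: swap with position 2, array becomes [9, 13, 10, 20, 14]

Place pivot at position 3: [9, 13, 10, 14, 20]
Pivot position: 3

After partitioning with pivot 14, the array becomes [9, 13, 10, 14, 20]. The pivot is placed at index 3. All elements to the left of the pivot are <= 14, and all elements to the right are > 14.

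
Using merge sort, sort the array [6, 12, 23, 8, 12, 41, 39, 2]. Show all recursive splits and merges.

Merge sort trace:

Split: [6, 12, 23, 8, 12, 41, 39, 2] -> [6, 12, 23, 8] and [12, 41, 39, 2]
  Split: [6, 12, 23, 8] -> [6, 12] and [23, 8]
    Split: [6, 12] -> [6] and [12]
    Merge: [6] + [12] -> [6, 12]
    Split: [23, 8] -> [23] and [8]
    Merge: [23] + [8] -> [8, 23]
  Merge: [6, 12] + [8, 23] -> [6, 8, 12, 23]
  Split: [12, 41, 39, 2] -> [12, 41] and [39, 2]
    Split: [12, 41] -> [12] and [41]
    Merge: [12] + [41] -> [12, 41]
    Split: [39, 2] -> [39] and [2]
    Merge: [39] + [2] -> [2, 39]
  Merge: [12, 41] + [2, 39] -> [2, 12, 39, 41]
Merge: [6, 8, 12, 23] + [2, 12, 39, 41] -> [2, 6, 8, 12, 12, 23, 39, 41]

Final sorted array: [2, 6, 8, 12, 12, 23, 39, 41]

The merge sort proceeds by recursively splitting the array and merging sorted halves.
After all merges, the sorted array is [2, 6, 8, 12, 12, 23, 39, 41].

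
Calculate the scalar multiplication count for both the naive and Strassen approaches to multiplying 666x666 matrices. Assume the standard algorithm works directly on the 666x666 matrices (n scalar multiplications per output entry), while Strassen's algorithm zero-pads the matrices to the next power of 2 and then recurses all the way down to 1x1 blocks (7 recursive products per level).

Matrix multiplication for 666x666 matrices:

Strassen's algorithm requires power-of-2 dimensions. Pad 666x666 to 1024x1024 (next power of 2).

Standard algorithm: 666^3 = 295408296 multiplications
Strassen's algorithm: 7^(log2(1024)) = 7^10 = 282475249 multiplications
Savings: 295408296 - 282475249 = 12933047 multiplications

Standard: 295408296 multiplications (666^3). Strassen: 282475249 multiplications (7^10, after padding to 1024x1024). Strassen reduces 8 recursive multiplications to 7 at each level.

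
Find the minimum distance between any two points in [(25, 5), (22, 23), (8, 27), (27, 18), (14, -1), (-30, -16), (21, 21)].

Computing all pairwise distances among 7 points:

d((25, 5), (22, 23)) = 18.2483
d((25, 5), (8, 27)) = 27.8029
d((25, 5), (27, 18)) = 13.1529
d((25, 5), (14, -1)) = 12.53
d((25, 5), (-30, -16)) = 58.8727
d((25, 5), (21, 21)) = 16.4924
d((22, 23), (8, 27)) = 14.5602
d((22, 23), (27, 18)) = 7.0711
d((22, 23), (14, -1)) = 25.2982
d((22, 23), (-30, -16)) = 65.0
d((22, 23), (21, 21)) = 2.2361 <-- minimum
d((8, 27), (27, 18)) = 21.0238
d((8, 27), (14, -1)) = 28.6356
d((8, 27), (-30, -16)) = 57.3847
d((8, 27), (21, 21)) = 14.3178
d((27, 18), (14, -1)) = 23.0217
d((27, 18), (-30, -16)) = 66.3702
d((27, 18), (21, 21)) = 6.7082
d((14, -1), (-30, -16)) = 46.4866
d((14, -1), (21, 21)) = 23.0868
d((-30, -16), (21, 21)) = 63.0079

Closest pair: (22, 23) and (21, 21) with distance 2.2361

The closest pair is (22, 23) and (21, 21) with Euclidean distance 2.2361. For 7 points, brute-force pairwise comparison is shown above. For large n, the divide-and-conquer algorithm (sort by x, recurse on halves, check the dividing strip) achieves O(n log n).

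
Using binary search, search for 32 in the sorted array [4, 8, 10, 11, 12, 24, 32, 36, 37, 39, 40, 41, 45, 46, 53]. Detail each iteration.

Binary search for 32 in [4, 8, 10, 11, 12, 24, 32, 36, 37, 39, 40, 41, 45, 46, 53]:

lo=0, hi=14, mid=7, arr[mid]=36 -> 36 > 32, search left half
lo=0, hi=6, mid=3, arr[mid]=11 -> 11 < 32, search right half
lo=4, hi=6, mid=5, arr[mid]=24 -> 24 < 32, search right half
lo=6, hi=6, mid=6, arr[mid]=32 -> Found target at index 6!

Binary search finds 32 at index 6 after 4 comparisons. The search repeatedly halves the search space by comparing with the middle element.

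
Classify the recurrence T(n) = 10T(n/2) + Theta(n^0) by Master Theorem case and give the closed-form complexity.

Master Theorem for T(n) = 10T(n/2) + O(n^0):

a = 10, b = 2, c = 0
log_b(a) = log_2(10) = 3.3219

Case 1: c = 0 < log_2(10) = 3.3219
T(n) = O(n^(log_2 10))

For T(n) = 10T(n/2) + O(n^0): log_2(10) = 3.3219. This is Case 1 of the Master Theorem (c < log_b(a), work dominated by leaves), giving O(n^(log_2 10)).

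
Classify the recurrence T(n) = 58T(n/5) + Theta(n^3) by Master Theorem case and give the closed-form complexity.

Master Theorem for T(n) = 58T(n/5) + O(n^3):

a = 58, b = 5, c = 3
log_b(a) = log_5(58) = 2.5229

Case 3: c = 3 > log_5(58) = 2.5229
T(n) = O(n^3) = O(n^3)

For T(n) = 58T(n/5) + O(n^3): log_5(58) = 2.5229. This is Case 3 of the Master Theorem (c > log_b(a), work dominated by root), giving O(n^3).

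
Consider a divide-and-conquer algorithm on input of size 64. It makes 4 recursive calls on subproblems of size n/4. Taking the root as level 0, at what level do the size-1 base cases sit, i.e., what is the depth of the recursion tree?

For divide and conquer with division factor 4:

Problem sizes at each level:
Level 0: 64
Level 1: 16
Level 2: 4
Level 3: 1

The root is level 0 and the size-1 base case is level 3 (the tree spans levels 0 through 3, i.e. 4 levels counting the root), so the depth is the number of divisions: log_4(64) = 3

The recursion tree depth is log_4(64) = 3. At each level, the problem size is divided by 4, so it takes 3 divisions to reduce to a base case of size 1. The algorithm makes 4 recursive calls at each level.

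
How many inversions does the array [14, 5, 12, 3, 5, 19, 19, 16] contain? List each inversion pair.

Finding inversions in [14, 5, 12, 3, 5, 19, 19, 16]:

(0, 1): arr[0]=14 > arr[1]=5
(0, 2): arr[0]=14 > arr[2]=12
(0, 3): arr[0]=14 > arr[3]=3
(0, 4): arr[0]=14 > arr[4]=5
(1, 3): arr[1]=5 > arr[3]=3
(2, 3): arr[2]=12 > arr[3]=3
(2, 4): arr[2]=12 > arr[4]=5
(5, 7): arr[5]=19 > arr[7]=16
(6, 7): arr[6]=19 > arr[7]=16

Total inversions: 9

The array has 9 inversion(s): (0,1), (0,2), (0,3), (0,4), (1,3), (2,3), (2,4), (5,7), (6,7). Each pair (i,j) satisfies i < j and arr[i] > arr[j].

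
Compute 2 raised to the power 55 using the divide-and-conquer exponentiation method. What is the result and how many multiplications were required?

Computing 2^55 by squaring (build up from 2^1; each line after the first costs one multiplication):

2^1 = 2
2^2 = (2^1)^2 = 2^2 = 4
2^3 = 2 * 2^2 = 2 * 4 = 8
2^6 = (2^3)^2 = 8^2 = 64
2^12 = (2^6)^2 = 64^2 = 4096
2^13 = 2 * 2^12 = 2 * 4096 = 8192
2^26 = (2^13)^2 = 8192^2 = 67108864
2^27 = 2 * 2^26 = 2 * 67108864 = 134217728
2^54 = (2^27)^2 = 134217728^2 = 18014398509481984
2^55 = 2 * 2^54 = 2 * 18014398509481984 = 36028797018963968

Result: 36028797018963968
Multiplications needed: 9 (9 lines after 2^1)

2^55 = 36028797018963968. Using exponentiation by squaring, this requires 9 multiplications. The key idea: if the exponent is even, square the half-power; if odd, multiply by the base once.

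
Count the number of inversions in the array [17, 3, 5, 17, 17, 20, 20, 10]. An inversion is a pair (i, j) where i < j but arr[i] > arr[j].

Finding inversions in [17, 3, 5, 17, 17, 20, 20, 10]:

(0, 1): arr[0]=17 > arr[1]=3
(0, 2): arr[0]=17 > arr[2]=5
(0, 7): arr[0]=17 > arr[7]=10
(3, 7): arr[3]=17 > arr[7]=10
(4, 7): arr[4]=17 > arr[7]=10
(5, 7): arr[5]=20 > arr[7]=10
(6, 7): arr[6]=20 > arr[7]=10

Total inversions: 7

The array has 7 inversion(s): (0,1), (0,2), (0,7), (3,7), (4,7), (5,7), (6,7). Each pair (i,j) satisfies i < j and arr[i] > arr[j].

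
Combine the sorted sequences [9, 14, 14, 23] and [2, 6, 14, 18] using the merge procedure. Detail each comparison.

Merging process:

Compare 9 vs 2: take 2 from right. Merged: [2]
Compare 9 vs 6: take 6 from right. Merged: [2, 6]
Compare 9 vs 14: take 9 from left. Merged: [2, 6, 9]
Compare 14 vs 14: take 14 from left. Merged: [2, 6, 9, 14]
Compare 14 vs 14: take 14 from left. Merged: [2, 6, 9, 14, 14]
Compare 23 vs 14: take 14 from right. Merged: [2, 6, 9, 14, 14, 14]
Compare 23 vs 18: take 18 from right. Merged: [2, 6, 9, 14, 14, 14, 18]
Append remaining from left: [23]. Merged: [2, 6, 9, 14, 14, 14, 18, 23]

Final merged array: [2, 6, 9, 14, 14, 14, 18, 23]
Total comparisons: 7

The merged array is [2, 6, 9, 14, 14, 14, 18, 23], requiring 7 comparisons. The merge step runs in O(n) time where n is the total number of elements.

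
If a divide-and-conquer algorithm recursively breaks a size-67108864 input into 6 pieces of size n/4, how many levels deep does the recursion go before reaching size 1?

For divide and conquer with division factor 4:

Problem sizes at each level:
Level 0: 67108864
Level 1: 16777216
Level 2: 4194304
Level 3: 1048576
Level 4: 262144
Level 5: 65536
Level 6: 16384
Level 7: 4096
Level 8: 1024
Level 9: 256
Level 10: 64
Level 11: 16
Level 12: 4
Level 13: 1

The root is level 0 and the size-1 base case is level 13 (the tree spans levels 0 through 13, i.e. 14 levels counting the root), so the depth is the number of divisions: log_4(67108864) = 13

The recursion tree depth is log_4(67108864) = 13. At each level, the problem size is divided by 4, so it takes 13 divisions to reduce to a base case of size 1. The algorithm makes 6 recursive calls at each level.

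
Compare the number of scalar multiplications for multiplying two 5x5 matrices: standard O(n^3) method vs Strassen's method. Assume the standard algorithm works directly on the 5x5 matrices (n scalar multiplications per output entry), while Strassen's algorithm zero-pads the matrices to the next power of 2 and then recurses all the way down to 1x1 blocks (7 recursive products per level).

Matrix multiplication for 5x5 matrices:

Strassen's algorithm requires power-of-2 dimensions. Pad 5x5 to 8x8 (next power of 2).

Standard algorithm: 5^3 = 125 multiplications
Strassen's algorithm: 7^(log2(8)) = 7^3 = 343 multiplications
Difference: 125 - 343 = -218 (Strassen uses MORE here due to padding overhead — for small or just-over-power-of-2 n, padding can outweigh the per-level savings)

Standard: 125 multiplications (5^3). Strassen: 343 multiplications (7^3, after padding to 8x8). Strassen reduces 8 recursive multiplications to 7 at each level.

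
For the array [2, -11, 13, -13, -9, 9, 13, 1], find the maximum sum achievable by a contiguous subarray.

Using Kadane's algorithm on [2, -11, 13, -13, -9, 9, 13, 1]:

Scanning through the array:
Position 1 (value -11): max_ending_here = -9, max_so_far = 2
Position 2 (value 13): max_ending_here = 13, max_so_far = 13
Position 3 (value -13): max_ending_here = 0, max_so_far = 13
Position 4 (value -9): max_ending_here = -9, max_so_far = 13
Position 5 (value 9): max_ending_here = 9, max_so_far = 13
Position 6 (value 13): max_ending_here = 22, max_so_far = 22
Position 7 (value 1): max_ending_here = 23, max_so_far = 23

Maximum subarray: [9, 13, 1]
Maximum sum: 23

The maximum subarray is [9, 13, 1] with sum 23. This subarray runs from index 5 to index 7.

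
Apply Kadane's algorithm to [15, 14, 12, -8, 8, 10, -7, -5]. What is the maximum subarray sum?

Using Kadane's algorithm on [15, 14, 12, -8, 8, 10, -7, -5]:

Scanning through the array:
Position 1 (value 14): max_ending_here = 29, max_so_far = 29
Position 2 (value 12): max_ending_here = 41, max_so_far = 41
Position 3 (value -8): max_ending_here = 33, max_so_far = 41
Position 4 (value 8): max_ending_here = 41, max_so_far = 41
Position 5 (value 10): max_ending_here = 51, max_so_far = 51
Position 6 (value -7): max_ending_here = 44, max_so_far = 51
Position 7 (value -5): max_ending_here = 39, max_so_far = 51

Maximum subarray: [15, 14, 12, -8, 8, 10]
Maximum sum: 51

The maximum subarray is [15, 14, 12, -8, 8, 10] with sum 51. This subarray runs from index 0 to index 5.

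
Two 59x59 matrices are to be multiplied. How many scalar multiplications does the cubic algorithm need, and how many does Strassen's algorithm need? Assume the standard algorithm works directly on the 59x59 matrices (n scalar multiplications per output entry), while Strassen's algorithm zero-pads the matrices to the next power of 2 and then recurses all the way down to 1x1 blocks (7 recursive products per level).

Matrix multiplication for 59x59 matrices:

Strassen's algorithm requires power-of-2 dimensions. Pad 59x59 to 64x64 (next power of 2).

Standard algorithm: 59^3 = 205379 multiplications
Strassen's algorithm: 7^(log2(64)) = 7^6 = 117649 multiplications
Savings: 205379 - 117649 = 87730 multiplications

Standard: 205379 multiplications (59^3). Strassen: 117649 multiplications (7^6, after padding to 64x64). Strassen reduces 8 recursive multiplications to 7 at each level.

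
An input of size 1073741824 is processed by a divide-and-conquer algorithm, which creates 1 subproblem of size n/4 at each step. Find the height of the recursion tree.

For divide and conquer with division factor 4:

Problem sizes at each level:
Level 0: 1073741824
Level 1: 268435456
Level 2: 67108864
Level 3: 16777216
Level 4: 4194304
Level 5: 1048576
Level 6: 262144
Level 7: 65536
Level 8: 16384
Level 9: 4096
Level 10: 1024
Level 11: 256
Level 12: 64
Level 13: 16
Level 14: 4
Level 15: 1

The root is level 0 and the size-1 base case is level 15 (the tree spans levels 0 through 15, i.e. 16 levels counting the root), so the depth is the number of divisions: log_4(1073741824) = 15

The recursion tree depth is log_4(1073741824) = 15. At each level, the problem size is divided by 4, so it takes 15 divisions to reduce to a base case of size 1. The algorithm makes 1 recursive call at each level.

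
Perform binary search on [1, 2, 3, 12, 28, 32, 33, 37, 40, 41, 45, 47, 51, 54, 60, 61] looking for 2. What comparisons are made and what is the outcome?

Binary search for 2 in [1, 2, 3, 12, 28, 32, 33, 37, 40, 41, 45, 47, 51, 54, 60, 61]:

lo=0, hi=15, mid=7, arr[mid]=37 -> 37 > 2, search left half
lo=0, hi=6, mid=3, arr[mid]=12 -> 12 > 2, search left half
lo=0, hi=2, mid=1, arr[mid]=2 -> Found target at index 1!

Binary search finds 2 at index 1 after 3 comparisons. The search repeatedly halves the search space by comparing with the middle element.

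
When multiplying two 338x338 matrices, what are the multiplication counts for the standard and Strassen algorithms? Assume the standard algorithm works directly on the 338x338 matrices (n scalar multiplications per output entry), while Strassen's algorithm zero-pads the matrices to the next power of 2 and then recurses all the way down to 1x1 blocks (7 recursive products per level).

Matrix multiplication for 338x338 matrices:

Strassen's algorithm requires power-of-2 dimensions. Pad 338x338 to 512x512 (next power of 2).

Standard algorithm: 338^3 = 38614472 multiplications
Strassen's algorithm: 7^(log2(512)) = 7^9 = 40353607 multiplications
Difference: 38614472 - 40353607 = -1739135 (Strassen uses MORE here due to padding overhead — for small or just-over-power-of-2 n, padding can outweigh the per-level savings)

Standard: 38614472 multiplications (338^3). Strassen: 40353607 multiplications (7^9, after padding to 512x512). Strassen reduces 8 recursive multiplications to 7 at each level.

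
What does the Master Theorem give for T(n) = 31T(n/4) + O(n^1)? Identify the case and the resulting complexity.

Master Theorem for T(n) = 31T(n/4) + O(n^1):

a = 31, b = 4, c = 1
log_b(a) = log_4(31) = 2.4771

Case 1: c = 1 < log_4(31) = 2.4771
T(n) = O(n^(log_4 31))

For T(n) = 31T(n/4) + O(n^1): log_4(31) = 2.4771. This is Case 1 of the Master Theorem (c < log_b(a), work dominated by leaves), giving O(n^(log_4 31)).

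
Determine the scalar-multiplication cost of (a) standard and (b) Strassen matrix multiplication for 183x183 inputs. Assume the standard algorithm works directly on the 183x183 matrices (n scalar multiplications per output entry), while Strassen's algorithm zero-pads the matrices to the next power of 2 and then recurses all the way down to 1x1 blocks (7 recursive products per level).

Matrix multiplication for 183x183 matrices:

Strassen's algorithm requires power-of-2 dimensions. Pad 183x183 to 256x256 (next power of 2).

Standard algorithm: 183^3 = 6128487 multiplications
Strassen's algorithm: 7^(log2(256)) = 7^8 = 5764801 multiplications
Savings: 6128487 - 5764801 = 363686 multiplications

Standard: 6128487 multiplications (183^3). Strassen: 5764801 multiplications (7^8, after padding to 256x256). Strassen reduces 8 recursive multiplications to 7 at each level.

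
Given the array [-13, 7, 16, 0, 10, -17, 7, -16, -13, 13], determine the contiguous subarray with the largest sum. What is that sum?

Using Kadane's algorithm on [-13, 7, 16, 0, 10, -17, 7, -16, -13, 13]:

Scanning through the array:
Position 1 (value 7): max_ending_here = 7, max_so_far = 7
Position 2 (value 16): max_ending_here = 23, max_so_far = 23
Position 3 (value 0): max_ending_here = 23, max_so_far = 23
Position 4 (value 10): max_ending_here = 33, max_so_far = 33
Position 5 (value -17): max_ending_here = 16, max_so_far = 33
Position 6 (value 7): max_ending_here = 23, max_so_far = 33
Position 7 (value -16): max_ending_here = 7, max_so_far = 33
Position 8 (value -13): max_ending_here = -6, max_so_far = 33
Position 9 (value 13): max_ending_here = 13, max_so_far = 33

Maximum subarray: [7, 16, 0, 10]
Maximum sum: 33

The maximum subarray is [7, 16, 0, 10] with sum 33. This subarray runs from index 1 to index 4.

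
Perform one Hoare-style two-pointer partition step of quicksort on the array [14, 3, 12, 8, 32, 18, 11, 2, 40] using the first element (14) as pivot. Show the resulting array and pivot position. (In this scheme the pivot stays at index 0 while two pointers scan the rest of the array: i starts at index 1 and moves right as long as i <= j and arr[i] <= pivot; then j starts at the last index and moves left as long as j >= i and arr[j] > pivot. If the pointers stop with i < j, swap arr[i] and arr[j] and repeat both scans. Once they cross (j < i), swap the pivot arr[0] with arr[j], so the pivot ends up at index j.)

Hoare-style two-pointer partition with pivot = 14:

Initial array: [14, 3, 12, 8, 32, 18, 11, 2, 40]

Pointers start at i = 1, j = 8.
i stops at index 4 (arr[4]=32 > 14), j stops at index 7 (arr[7]=2 <= 14): swap arr[4] and arr[7], array becomes [14, 3, 12, 8, 2, 18, 11, 32, 40]
i stops at index 5 (arr[5]=18 > 14), j stops at index 6 (arr[6]=11 <= 14): swap arr[5] and arr[6], array becomes [14, 3, 12, 8, 2, 11, 18, 32, 40]
i ends at 6, j ends at 5: the pointers have crossed (j < i), so scanning stops.

Swap pivot arr[0] with arr[5] to place pivot at position 5: [11, 3, 12, 8, 2, 14, 18, 32, 40]
Pivot position: 5

After partitioning with pivot 14, the array becomes [11, 3, 12, 8, 2, 14, 18, 32, 40]. The pivot is placed at index 5. All elements to the left of the pivot are <= 14, and all elements to the right are > 14.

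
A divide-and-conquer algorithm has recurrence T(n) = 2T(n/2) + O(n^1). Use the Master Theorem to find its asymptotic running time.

Master Theorem for T(n) = 2T(n/2) + O(n^1):

a = 2, b = 2, c = 1
log_b(a) = log_2(2) = 1.0000

Case 2: c = 1 = log_2(2) = 1.0000
T(n) = O(n^1 log n) = O(n log n)

For T(n) = 2T(n/2) + O(n^1): log_2(2) = 1.0000. This is Case 2 of the Master Theorem (c = log_b(a), equal work at all levels), giving O(n log n).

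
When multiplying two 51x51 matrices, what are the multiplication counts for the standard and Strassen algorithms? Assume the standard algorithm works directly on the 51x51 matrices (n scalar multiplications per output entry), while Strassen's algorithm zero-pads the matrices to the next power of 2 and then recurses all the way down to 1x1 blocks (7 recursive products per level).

Matrix multiplication for 51x51 matrices:

Strassen's algorithm requires power-of-2 dimensions. Pad 51x51 to 64x64 (next power of 2).

Standard algorithm: 51^3 = 132651 multiplications
Strassen's algorithm: 7^(log2(64)) = 7^6 = 117649 multiplications
Savings: 132651 - 117649 = 15002 multiplications

Standard: 132651 multiplications (51^3). Strassen: 117649 multiplications (7^6, after padding to 64x64). Strassen reduces 8 recursive multiplications to 7 at each level.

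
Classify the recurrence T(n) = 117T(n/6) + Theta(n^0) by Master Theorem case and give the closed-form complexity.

Master Theorem for T(n) = 117T(n/6) + O(n^0):

a = 117, b = 6, c = 0
log_b(a) = log_6(117) = 2.6578

Case 1: c = 0 < log_6(117) = 2.6578
T(n) = O(n^(log_6 117))

For T(n) = 117T(n/6) + O(n^0): log_6(117) = 2.6578. This is Case 1 of the Master Theorem (c < log_b(a), work dominated by leaves), giving O(n^(log_6 117)).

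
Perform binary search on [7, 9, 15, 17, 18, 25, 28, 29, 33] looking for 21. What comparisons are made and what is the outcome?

Binary search for 21 in [7, 9, 15, 17, 18, 25, 28, 29, 33]:

lo=0, hi=8, mid=4, arr[mid]=18 -> 18 < 21, search right half
lo=5, hi=8, mid=6, arr[mid]=28 -> 28 > 21, search left half
lo=5, hi=5, mid=5, arr[mid]=25 -> 25 > 21, search left half
lo=5 > hi=4, target 21 not found

Binary search determines that 21 is not in the array after 3 comparisons. The search space was exhausted without finding the target.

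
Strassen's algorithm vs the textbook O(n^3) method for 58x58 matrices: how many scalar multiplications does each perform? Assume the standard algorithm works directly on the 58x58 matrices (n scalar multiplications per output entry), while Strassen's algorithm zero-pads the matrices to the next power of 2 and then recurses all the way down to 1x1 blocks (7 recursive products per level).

Matrix multiplication for 58x58 matrices:

Strassen's algorithm requires power-of-2 dimensions. Pad 58x58 to 64x64 (next power of 2).

Standard algorithm: 58^3 = 195112 multiplications
Strassen's algorithm: 7^(log2(64)) = 7^6 = 117649 multiplications
Savings: 195112 - 117649 = 77463 multiplications

Standard: 195112 multiplications (58^3). Strassen: 117649 multiplications (7^6, after padding to 64x64). Strassen reduces 8 recursive multiplications to 7 at each level.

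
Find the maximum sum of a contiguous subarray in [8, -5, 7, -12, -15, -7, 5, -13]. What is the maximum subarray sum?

Using Kadane's algorithm on [8, -5, 7, -12, -15, -7, 5, -13]:

Scanning through the array:
Position 1 (value -5): max_ending_here = 3, max_so_far = 8
Position 2 (value 7): max_ending_here = 10, max_so_far = 10
Position 3 (value -12): max_ending_here = -2, max_so_far = 10
Position 4 (value -15): max_ending_here = -15, max_so_far = 10
Position 5 (value -7): max_ending_here = -7, max_so_far = 10
Position 6 (value 5): max_ending_here = 5, max_so_far = 10
Position 7 (value -13): max_ending_here = -8, max_so_far = 10

Maximum subarray: [8, -5, 7]
Maximum sum: 10

The maximum subarray is [8, -5, 7] with sum 10. This subarray runs from index 0 to index 2.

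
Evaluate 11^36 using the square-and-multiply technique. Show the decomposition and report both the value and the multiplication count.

Computing 11^36 by squaring (build up from 11^1; each line after the first costs one multiplication):

11^1 = 11
11^2 = (11^1)^2 = 11^2 = 121
11^4 = (11^2)^2 = 121^2 = 14641
11^8 = (11^4)^2 = 14641^2 = 214358881
11^9 = 11 * 11^8 = 11 * 214358881 = 2357947691
11^18 = (11^9)^2 = 2357947691^2 = 5559917313492231481
11^36 = (11^18)^2 = 5559917313492231481^2 = 30912680532870672635673352936887453361

Result: 30912680532870672635673352936887453361
Multiplications needed: 6 (6 lines after 11^1)

11^36 = 30912680532870672635673352936887453361. Using exponentiation by squaring, this requires 6 multiplications. The key idea: if the exponent is even, square the half-power; if odd, multiply by the base once.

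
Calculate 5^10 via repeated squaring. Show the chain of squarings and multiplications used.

Computing 5^10 by squaring (build up from 5^1; each line after the first costs one multiplication):

5^1 = 5
5^2 = (5^1)^2 = 5^2 = 25
5^4 = (5^2)^2 = 25^2 = 625
5^5 = 5 * 5^4 = 5 * 625 = 3125
5^10 = (5^5)^2 = 3125^2 = 9765625

Result: 9765625
Multiplications needed: 4 (4 lines after 5^1)

5^10 = 9765625. Using exponentiation by squaring, this requires 4 multiplications. The key idea: if the exponent is even, square the half-power; if odd, multiply by the base once.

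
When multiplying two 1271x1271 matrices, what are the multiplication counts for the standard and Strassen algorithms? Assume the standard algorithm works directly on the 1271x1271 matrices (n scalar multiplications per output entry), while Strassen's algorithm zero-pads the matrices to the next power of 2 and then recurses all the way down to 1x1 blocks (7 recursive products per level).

Matrix multiplication for 1271x1271 matrices:

Strassen's algorithm requires power-of-2 dimensions. Pad 1271x1271 to 2048x2048 (next power of 2).

Standard algorithm: 1271^3 = 2053225511 multiplications
Strassen's algorithm: 7^(log2(2048)) = 7^11 = 1977326743 multiplications
Savings: 2053225511 - 1977326743 = 75898768 multiplications

Standard: 2053225511 multiplications (1271^3). Strassen: 1977326743 multiplications (7^11, after padding to 2048x2048). Strassen reduces 8 recursive multiplications to 7 at each level.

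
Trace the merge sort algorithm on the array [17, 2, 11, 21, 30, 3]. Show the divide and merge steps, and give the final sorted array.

Merge sort trace:

Split: [17, 2, 11, 21, 30, 3] -> [17, 2, 11] and [21, 30, 3]
  Split: [17, 2, 11] -> [17] and [2, 11]
    Split: [2, 11] -> [2] and [11]
    Merge: [2] + [11] -> [2, 11]
  Merge: [17] + [2, 11] -> [2, 11, 17]
  Split: [21, 30, 3] -> [21] and [30, 3]
    Split: [30, 3] -> [30] and [3]
    Merge: [30] + [3] -> [3, 30]
  Merge: [21] + [3, 30] -> [3, 21, 30]
Merge: [2, 11, 17] + [3, 21, 30] -> [2, 3, 11, 17, 21, 30]

Final sorted array: [2, 3, 11, 17, 21, 30]

The merge sort proceeds by recursively splitting the array and merging sorted halves.
After all merges, the sorted array is [2, 3, 11, 17, 21, 30].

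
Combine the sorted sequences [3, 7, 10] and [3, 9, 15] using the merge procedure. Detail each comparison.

Merging process:

Compare 3 vs 3: take 3 from left. Merged: [3]
Compare 7 vs 3: take 3 from right. Merged: [3, 3]
Compare 7 vs 9: take 7 from left. Merged: [3, 3, 7]
Compare 10 vs 9: take 9 from right. Merged: [3, 3, 7, 9]
Compare 10 vs 15: take 10 from left. Merged: [3, 3, 7, 9, 10]
Append remaining from right: [15]. Merged: [3, 3, 7, 9, 10, 15]

Final merged array: [3, 3, 7, 9, 10, 15]
Total comparisons: 5

The merged array is [3, 3, 7, 9, 10, 15], requiring 5 comparisons. The merge step runs in O(n) time where n is the total number of elements.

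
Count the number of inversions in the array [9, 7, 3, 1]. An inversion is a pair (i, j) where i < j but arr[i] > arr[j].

Finding inversions in [9, 7, 3, 1]:

(0, 1): arr[0]=9 > arr[1]=7
(0, 2): arr[0]=9 > arr[2]=3
(0, 3): arr[0]=9 > arr[3]=1
(1, 2): arr[1]=7 > arr[2]=3
(1, 3): arr[1]=7 > arr[3]=1
(2, 3): arr[2]=3 > arr[3]=1

Total inversions: 6

The array has 6 inversion(s): (0,1), (0,2), (0,3), (1,2), (1,3), (2,3). Each pair (i,j) satisfies i < j and arr[i] > arr[j].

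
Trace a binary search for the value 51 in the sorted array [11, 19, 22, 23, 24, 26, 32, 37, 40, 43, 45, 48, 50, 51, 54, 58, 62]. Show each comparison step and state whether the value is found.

Binary search for 51 in [11, 19, 22, 23, 24, 26, 32, 37, 40, 43, 45, 48, 50, 51, 54, 58, 62]:

lo=0, hi=16, mid=8, arr[mid]=40 -> 40 < 51, search right half
lo=9, hi=16, mid=12, arr[mid]=50 -> 50 < 51, search right half
lo=13, hi=16, mid=14, arr[mid]=54 -> 54 > 51, search left half
lo=13, hi=13, mid=13, arr[mid]=51 -> Found target at index 13!

Binary search finds 51 at index 13 after 4 comparisons. The search repeatedly halves the search space by comparing with the middle element.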